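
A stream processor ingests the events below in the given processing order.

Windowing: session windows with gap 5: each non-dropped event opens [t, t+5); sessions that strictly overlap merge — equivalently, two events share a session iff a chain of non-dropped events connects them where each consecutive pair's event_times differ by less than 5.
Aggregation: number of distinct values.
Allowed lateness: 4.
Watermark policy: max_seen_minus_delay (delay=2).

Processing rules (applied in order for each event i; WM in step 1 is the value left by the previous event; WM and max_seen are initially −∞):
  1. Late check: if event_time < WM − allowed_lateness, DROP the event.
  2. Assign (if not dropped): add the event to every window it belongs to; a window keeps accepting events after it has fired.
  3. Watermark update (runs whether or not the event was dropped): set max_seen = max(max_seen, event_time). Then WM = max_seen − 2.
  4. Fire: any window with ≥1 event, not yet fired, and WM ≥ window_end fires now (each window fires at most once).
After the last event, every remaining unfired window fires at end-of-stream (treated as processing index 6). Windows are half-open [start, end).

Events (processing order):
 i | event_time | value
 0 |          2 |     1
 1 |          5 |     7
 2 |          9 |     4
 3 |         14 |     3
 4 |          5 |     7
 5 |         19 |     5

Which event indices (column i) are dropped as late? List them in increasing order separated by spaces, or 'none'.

i=0 t=2 v=1: → [2,7); WM=0
i=1 t=5 v=7: → [2,10); WM=3
i=2 t=9 v=4: → [2,14); WM=7
i=3 t=14 v=3: → [14,19); WM=12
i=4 t=5 v=7: DROP (t<12-4); WM=12
i=5 t=19 v=5: → [19,24); WM=17

4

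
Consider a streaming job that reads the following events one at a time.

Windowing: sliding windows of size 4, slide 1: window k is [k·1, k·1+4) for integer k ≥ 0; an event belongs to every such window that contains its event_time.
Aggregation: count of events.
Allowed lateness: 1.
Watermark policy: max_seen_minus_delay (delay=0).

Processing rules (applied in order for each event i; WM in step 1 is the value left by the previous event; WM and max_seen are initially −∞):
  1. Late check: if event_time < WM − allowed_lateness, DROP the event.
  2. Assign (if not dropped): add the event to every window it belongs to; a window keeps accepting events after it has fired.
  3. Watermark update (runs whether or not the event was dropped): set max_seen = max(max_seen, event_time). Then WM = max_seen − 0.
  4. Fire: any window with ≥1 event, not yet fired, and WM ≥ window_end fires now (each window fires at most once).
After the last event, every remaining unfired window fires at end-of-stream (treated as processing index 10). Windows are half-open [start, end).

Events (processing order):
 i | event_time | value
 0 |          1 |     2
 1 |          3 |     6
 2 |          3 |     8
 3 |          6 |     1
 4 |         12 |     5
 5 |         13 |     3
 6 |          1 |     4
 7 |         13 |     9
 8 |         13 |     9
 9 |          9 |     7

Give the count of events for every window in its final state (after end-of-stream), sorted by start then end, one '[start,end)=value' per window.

[0,4)=3 [1,5)=3 [2,6)=2 [3,7)=3 [4,8)=1 [5,9)=1 [6,10)=1 [9,13)=1 [10,14)=4 [11,15)=4 [12,16)=4 [13,17)=3

i=0 t=1 v=2: → [1,5),[0,4); WM=1
i=1 t=3 v=6: → [3,7),[2,6),[1,5),[0,4); WM=3
i=2 t=3 v=8: → [3,7),[2,6),[1,5),[0,4); WM=3
i=3 t=6 v=1: → [6,10),[5,9),[4,8),[3,7); WM=6; [0,4) fires=3 [1,5) fires=3 [2,6) fires=2
i=4 t=12 v=5: → [12,16),[11,15),[10,14),[9,13); WM=12; [3,7) fires=3 [4,8) fires=1 [5,9) fires=1 [6,10) fires=1
i=5 t=13 v=3: → [13,17),[12,16),[11,15),[10,14); WM=13; [9,13) fires=1
i=6 t=1 v=4: DROP (t<13-1); WM=13
i=7 t=13 v=9: → [13,17),[12,16),[11,15),[10,14); WM=13
i=8 t=13 v=9: → [13,17),[12,16),[11,15),[10,14); WM=13
i=9 t=9 v=7: DROP (t<13-1); WM=13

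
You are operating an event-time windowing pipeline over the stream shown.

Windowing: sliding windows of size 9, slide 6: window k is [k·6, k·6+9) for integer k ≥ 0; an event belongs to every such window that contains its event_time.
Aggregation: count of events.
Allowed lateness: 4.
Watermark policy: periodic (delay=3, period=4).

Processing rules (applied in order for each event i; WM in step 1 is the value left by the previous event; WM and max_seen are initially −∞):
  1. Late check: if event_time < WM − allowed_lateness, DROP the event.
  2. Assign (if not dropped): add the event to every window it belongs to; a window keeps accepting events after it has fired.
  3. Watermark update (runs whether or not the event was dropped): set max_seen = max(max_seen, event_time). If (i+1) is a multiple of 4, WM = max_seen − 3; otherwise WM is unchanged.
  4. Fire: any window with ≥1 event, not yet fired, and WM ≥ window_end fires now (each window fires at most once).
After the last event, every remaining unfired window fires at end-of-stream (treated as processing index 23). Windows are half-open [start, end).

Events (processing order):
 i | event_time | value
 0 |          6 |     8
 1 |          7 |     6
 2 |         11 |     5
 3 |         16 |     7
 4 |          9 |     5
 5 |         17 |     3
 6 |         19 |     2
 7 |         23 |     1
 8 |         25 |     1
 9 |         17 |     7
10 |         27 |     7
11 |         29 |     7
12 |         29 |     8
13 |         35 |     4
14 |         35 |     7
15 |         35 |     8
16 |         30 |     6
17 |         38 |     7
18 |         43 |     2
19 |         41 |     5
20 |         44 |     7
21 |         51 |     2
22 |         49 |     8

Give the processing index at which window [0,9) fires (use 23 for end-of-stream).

3

i=0 t=6 v=8: → [6,15),[0,9); WM=−∞
i=1 t=7 v=6: → [6,15),[0,9); WM=−∞
i=2 t=11 v=5: → [6,15); WM=−∞
i=3 t=16 v=7: → [12,21); WM=13; [0,9) fires=2
i=4 t=9 v=5: → [6,15); WM=13
i=5 t=17 v=3: → [12,21); WM=13
i=6 t=19 v=2: → [18,27),[12,21); WM=13
i=7 t=23 v=1: → [18,27); WM=20; [6,15) fires=4
i=8 t=25 v=1: → [24,33),[18,27); WM=20
i=9 t=17 v=7: → [12,21); WM=20
i=10 t=27 v=7: → [24,33); WM=20
i=11 t=29 v=7: → [24,33); WM=26; [12,21) fires=4
i=12 t=29 v=8: → [24,33); WM=26
i=13 t=35 v=4: → [30,39); WM=26
i=14 t=35 v=7: → [30,39); WM=26
i=15 t=35 v=8: → [30,39); WM=32; [18,27) fires=3
i=16 t=30 v=6: → [30,39),[24,33); WM=32
i=17 t=38 v=7: → [36,45),[30,39); WM=32
i=18 t=43 v=2: → [42,51),[36,45); WM=32
i=19 t=41 v=5: → [36,45); WM=40; [24,33) fires=5 [30,39) fires=5
i=20 t=44 v=7: → [42,51),[36,45); WM=40
i=21 t=51 v=2: → [48,57); WM=40
i=22 t=49 v=8: → [48,57),[42,51); WM=40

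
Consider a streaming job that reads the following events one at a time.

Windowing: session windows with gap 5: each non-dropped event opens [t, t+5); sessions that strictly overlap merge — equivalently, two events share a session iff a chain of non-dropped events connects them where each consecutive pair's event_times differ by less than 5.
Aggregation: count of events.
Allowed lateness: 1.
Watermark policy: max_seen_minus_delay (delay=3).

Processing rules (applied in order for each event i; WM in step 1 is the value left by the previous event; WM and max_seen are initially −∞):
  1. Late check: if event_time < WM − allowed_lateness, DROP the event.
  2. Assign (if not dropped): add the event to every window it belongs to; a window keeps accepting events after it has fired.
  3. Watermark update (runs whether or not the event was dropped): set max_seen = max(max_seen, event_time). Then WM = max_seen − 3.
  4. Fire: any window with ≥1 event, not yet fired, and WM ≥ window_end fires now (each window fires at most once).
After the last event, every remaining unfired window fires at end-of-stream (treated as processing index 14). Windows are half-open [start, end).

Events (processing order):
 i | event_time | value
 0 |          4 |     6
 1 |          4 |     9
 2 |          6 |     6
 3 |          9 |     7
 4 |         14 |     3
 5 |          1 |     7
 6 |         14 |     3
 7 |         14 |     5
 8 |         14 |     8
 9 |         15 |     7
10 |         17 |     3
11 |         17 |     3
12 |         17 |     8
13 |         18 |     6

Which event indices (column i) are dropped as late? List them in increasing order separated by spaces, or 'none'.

i=0 t=4 v=6: → [4,9); WM=1
i=1 t=4 v=9: → [4,9); WM=1
i=2 t=6 v=6: → [4,11); WM=3
i=3 t=9 v=7: → [4,14); WM=6
i=4 t=14 v=3: → [14,19); WM=11
i=5 t=1 v=7: DROP (t<11-1); WM=11
i=6 t=14 v=3: → [14,19); WM=11
i=7 t=14 v=5: → [14,19); WM=11
i=8 t=14 v=8: → [14,19); WM=11
i=9 t=15 v=7: → [14,20); WM=12
i=10 t=17 v=3: → [14,22); WM=14
i=11 t=17 v=3: → [14,22); WM=14
i=12 t=17 v=8: → [14,22); WM=14
i=13 t=18 v=6: → [14,23); WM=15

5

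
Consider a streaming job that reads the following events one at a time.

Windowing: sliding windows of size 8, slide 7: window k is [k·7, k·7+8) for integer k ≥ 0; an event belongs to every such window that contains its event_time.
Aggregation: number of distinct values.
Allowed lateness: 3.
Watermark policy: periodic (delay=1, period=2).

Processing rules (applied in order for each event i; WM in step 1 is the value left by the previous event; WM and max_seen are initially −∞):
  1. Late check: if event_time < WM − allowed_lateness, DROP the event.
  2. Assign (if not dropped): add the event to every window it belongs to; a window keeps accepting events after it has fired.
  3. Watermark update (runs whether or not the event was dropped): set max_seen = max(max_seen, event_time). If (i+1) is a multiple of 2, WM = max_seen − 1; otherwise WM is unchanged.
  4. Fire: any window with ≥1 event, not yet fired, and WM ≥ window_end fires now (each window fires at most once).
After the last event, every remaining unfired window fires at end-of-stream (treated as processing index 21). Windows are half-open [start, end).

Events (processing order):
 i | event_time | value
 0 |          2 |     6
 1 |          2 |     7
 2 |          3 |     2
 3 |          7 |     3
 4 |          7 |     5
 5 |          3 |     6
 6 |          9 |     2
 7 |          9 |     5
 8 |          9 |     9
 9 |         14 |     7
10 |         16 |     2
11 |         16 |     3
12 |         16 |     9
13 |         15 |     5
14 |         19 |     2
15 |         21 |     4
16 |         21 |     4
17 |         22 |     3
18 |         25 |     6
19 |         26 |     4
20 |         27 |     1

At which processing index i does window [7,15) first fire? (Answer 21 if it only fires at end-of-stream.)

11

i=0 t=2 v=6: → [0,8); WM=−∞
i=1 t=2 v=7: → [0,8); WM=1
i=2 t=3 v=2: → [0,8); WM=1
i=3 t=7 v=3: → [7,15),[0,8); WM=6
i=4 t=7 v=5: → [7,15),[0,8); WM=6
i=5 t=3 v=6: → [0,8); WM=6
i=6 t=9 v=2: → [7,15); WM=6
i=7 t=9 v=5: → [7,15); WM=8; [0,8) fires=5
i=8 t=9 v=9: → [7,15); WM=8
i=9 t=14 v=7: → [14,22),[7,15); WM=13
i=10 t=16 v=2: → [14,22); WM=13
i=11 t=16 v=3: → [14,22); WM=15; [7,15) fires=5
i=12 t=16 v=9: → [14,22); WM=15
i=13 t=15 v=5: → [14,22); WM=15
i=14 t=19 v=2: → [14,22); WM=15
i=15 t=21 v=4: → [21,29),[14,22); WM=20
i=16 t=21 v=4: → [21,29),[14,22); WM=20
i=17 t=22 v=3: → [21,29); WM=21
i=18 t=25 v=6: → [21,29); WM=21
i=19 t=26 v=4: → [21,29); WM=25; [14,22) fires=6
i=20 t=27 v=1: → [21,29); WM=25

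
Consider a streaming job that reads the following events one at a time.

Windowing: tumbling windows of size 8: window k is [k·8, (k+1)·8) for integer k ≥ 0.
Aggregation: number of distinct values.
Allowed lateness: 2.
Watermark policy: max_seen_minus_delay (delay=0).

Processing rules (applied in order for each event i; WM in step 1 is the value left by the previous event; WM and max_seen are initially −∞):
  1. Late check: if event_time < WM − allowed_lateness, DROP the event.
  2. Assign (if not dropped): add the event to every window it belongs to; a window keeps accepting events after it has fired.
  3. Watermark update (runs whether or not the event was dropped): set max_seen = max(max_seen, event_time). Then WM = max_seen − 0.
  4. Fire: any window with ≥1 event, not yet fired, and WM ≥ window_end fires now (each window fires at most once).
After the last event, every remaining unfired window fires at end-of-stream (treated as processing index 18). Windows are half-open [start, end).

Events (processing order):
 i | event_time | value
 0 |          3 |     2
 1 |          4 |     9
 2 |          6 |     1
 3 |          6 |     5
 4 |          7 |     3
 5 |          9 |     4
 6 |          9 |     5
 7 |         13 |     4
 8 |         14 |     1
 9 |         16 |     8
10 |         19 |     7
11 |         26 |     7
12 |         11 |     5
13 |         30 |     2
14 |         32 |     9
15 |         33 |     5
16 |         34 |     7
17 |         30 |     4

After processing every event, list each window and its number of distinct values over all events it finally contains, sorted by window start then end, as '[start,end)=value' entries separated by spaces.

i=0 t=3 v=2: → [0,8); WM=3
i=1 t=4 v=9: → [0,8); WM=4
i=2 t=6 v=1: → [0,8); WM=6
i=3 t=6 v=5: → [0,8); WM=6
i=4 t=7 v=3: → [0,8); WM=7
i=5 t=9 v=4: → [8,16); WM=9; [0,8) fires=5
i=6 t=9 v=5: → [8,16); WM=9
i=7 t=13 v=4: → [8,16); WM=13
i=8 t=14 v=1: → [8,16); WM=14
i=9 t=16 v=8: → [16,24); WM=16; [8,16) fires=3
i=10 t=19 v=7: → [16,24); WM=19
i=11 t=26 v=7: → [24,32); WM=26; [16,24) fires=2
i=12 t=11 v=5: DROP (t<26-2); WM=26
i=13 t=30 v=2: → [24,32); WM=30
i=14 t=32 v=9: → [32,40); WM=32; [24,32) fires=2
i=15 t=33 v=5: → [32,40); WM=33
i=16 t=34 v=7: → [32,40); WM=34
i=17 t=30 v=4: DROP (t<34-2); WM=34

[0,8)=5 [8,16)=3 [16,24)=2 [24,32)=2 [32,40)=3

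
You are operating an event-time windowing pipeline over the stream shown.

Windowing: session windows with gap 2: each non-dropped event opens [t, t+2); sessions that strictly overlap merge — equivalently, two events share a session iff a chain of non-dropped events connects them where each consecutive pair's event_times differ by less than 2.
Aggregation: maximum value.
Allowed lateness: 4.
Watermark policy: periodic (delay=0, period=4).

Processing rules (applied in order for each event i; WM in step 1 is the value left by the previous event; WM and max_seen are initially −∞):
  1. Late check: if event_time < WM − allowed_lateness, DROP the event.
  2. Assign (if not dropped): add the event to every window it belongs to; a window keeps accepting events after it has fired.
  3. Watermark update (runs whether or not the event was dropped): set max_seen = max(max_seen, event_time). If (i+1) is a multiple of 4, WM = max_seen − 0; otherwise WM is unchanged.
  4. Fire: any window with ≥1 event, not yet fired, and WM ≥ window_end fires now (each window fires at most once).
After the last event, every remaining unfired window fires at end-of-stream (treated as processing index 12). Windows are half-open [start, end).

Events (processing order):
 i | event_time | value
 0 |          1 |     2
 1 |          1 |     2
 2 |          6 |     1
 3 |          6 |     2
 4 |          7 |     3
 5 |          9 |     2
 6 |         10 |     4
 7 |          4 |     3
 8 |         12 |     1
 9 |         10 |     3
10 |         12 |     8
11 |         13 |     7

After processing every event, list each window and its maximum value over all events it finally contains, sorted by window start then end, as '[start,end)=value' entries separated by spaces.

i=0 t=1 v=2: → [1,3); WM=−∞
i=1 t=1 v=2: → [1,3); WM=−∞
i=2 t=6 v=1: → [6,8); WM=−∞
i=3 t=6 v=2: → [6,8); WM=6
i=4 t=7 v=3: → [6,9); WM=6
i=5 t=9 v=2: → [9,11); WM=6
i=6 t=10 v=4: → [9,12); WM=6
i=7 t=4 v=3: → [4,6); WM=10
i=8 t=12 v=1: → [12,14); WM=10
i=9 t=10 v=3: → [9,12); WM=10
i=10 t=12 v=8: → [12,14); WM=10
i=11 t=13 v=7: → [12,15); WM=13

[1,3)=2 [4,6)=3 [6,9)=3 [9,12)=4 [12,15)=8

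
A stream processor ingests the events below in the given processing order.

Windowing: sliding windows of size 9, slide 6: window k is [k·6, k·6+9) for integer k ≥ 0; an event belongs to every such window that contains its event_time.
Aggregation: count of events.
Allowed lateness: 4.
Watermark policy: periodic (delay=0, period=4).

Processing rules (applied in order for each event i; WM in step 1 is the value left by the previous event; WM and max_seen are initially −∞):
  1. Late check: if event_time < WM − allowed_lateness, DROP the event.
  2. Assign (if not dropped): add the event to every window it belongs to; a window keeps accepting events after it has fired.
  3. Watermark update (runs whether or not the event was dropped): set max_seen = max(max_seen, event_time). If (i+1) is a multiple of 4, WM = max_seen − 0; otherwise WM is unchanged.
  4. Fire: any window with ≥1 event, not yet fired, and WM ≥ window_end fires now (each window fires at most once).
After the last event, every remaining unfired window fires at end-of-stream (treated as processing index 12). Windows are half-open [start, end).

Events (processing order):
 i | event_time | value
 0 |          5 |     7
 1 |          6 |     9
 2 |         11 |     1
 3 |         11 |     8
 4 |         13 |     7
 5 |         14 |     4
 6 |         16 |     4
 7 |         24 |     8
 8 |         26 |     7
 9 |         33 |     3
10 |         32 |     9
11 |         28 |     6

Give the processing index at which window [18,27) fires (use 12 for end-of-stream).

11

i=0 t=5 v=7: → [0,9); WM=−∞
i=1 t=6 v=9: → [6,15),[0,9); WM=−∞
i=2 t=11 v=1: → [6,15); WM=−∞
i=3 t=11 v=8: → [6,15); WM=11; [0,9) fires=2
i=4 t=13 v=7: → [12,21),[6,15); WM=11
i=5 t=14 v=4: → [12,21),[6,15); WM=11
i=6 t=16 v=4: → [12,21); WM=11
i=7 t=24 v=8: → [24,33),[18,27); WM=24; [6,15) fires=5 [12,21) fires=3
i=8 t=26 v=7: → [24,33),[18,27); WM=24
i=9 t=33 v=3: → [30,39); WM=24
i=10 t=32 v=9: → [30,39),[24,33); WM=24
i=11 t=28 v=6: → [24,33); WM=33; [18,27) fires=2 [24,33) fires=4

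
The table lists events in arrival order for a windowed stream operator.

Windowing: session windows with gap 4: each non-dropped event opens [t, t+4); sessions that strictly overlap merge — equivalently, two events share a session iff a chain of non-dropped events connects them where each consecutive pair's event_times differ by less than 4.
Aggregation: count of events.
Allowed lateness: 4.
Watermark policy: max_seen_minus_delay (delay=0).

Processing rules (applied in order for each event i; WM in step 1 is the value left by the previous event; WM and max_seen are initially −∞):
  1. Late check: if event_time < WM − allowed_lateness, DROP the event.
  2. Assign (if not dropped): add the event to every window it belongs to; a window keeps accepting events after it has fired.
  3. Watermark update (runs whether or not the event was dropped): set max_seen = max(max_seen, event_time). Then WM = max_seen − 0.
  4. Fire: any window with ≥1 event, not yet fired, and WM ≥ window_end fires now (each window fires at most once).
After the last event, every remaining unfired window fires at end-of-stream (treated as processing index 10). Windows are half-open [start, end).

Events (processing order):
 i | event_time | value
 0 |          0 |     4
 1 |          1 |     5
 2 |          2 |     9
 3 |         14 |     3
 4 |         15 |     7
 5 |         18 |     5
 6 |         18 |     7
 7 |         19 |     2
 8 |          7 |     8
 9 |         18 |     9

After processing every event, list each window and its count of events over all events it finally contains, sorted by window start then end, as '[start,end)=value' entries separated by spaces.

i=0 t=0 v=4: → [0,4); WM=0
i=1 t=1 v=5: → [0,5); WM=1
i=2 t=2 v=9: → [0,6); WM=2
i=3 t=14 v=3: → [14,18); WM=14
i=4 t=15 v=7: → [14,19); WM=15
i=5 t=18 v=5: → [14,22); WM=18
i=6 t=18 v=7: → [14,22); WM=18
i=7 t=19 v=2: → [14,23); WM=19
i=8 t=7 v=8: DROP (t<19-4); WM=19
i=9 t=18 v=9: → [14,23); WM=19

[0,6)=3 [14,23)=6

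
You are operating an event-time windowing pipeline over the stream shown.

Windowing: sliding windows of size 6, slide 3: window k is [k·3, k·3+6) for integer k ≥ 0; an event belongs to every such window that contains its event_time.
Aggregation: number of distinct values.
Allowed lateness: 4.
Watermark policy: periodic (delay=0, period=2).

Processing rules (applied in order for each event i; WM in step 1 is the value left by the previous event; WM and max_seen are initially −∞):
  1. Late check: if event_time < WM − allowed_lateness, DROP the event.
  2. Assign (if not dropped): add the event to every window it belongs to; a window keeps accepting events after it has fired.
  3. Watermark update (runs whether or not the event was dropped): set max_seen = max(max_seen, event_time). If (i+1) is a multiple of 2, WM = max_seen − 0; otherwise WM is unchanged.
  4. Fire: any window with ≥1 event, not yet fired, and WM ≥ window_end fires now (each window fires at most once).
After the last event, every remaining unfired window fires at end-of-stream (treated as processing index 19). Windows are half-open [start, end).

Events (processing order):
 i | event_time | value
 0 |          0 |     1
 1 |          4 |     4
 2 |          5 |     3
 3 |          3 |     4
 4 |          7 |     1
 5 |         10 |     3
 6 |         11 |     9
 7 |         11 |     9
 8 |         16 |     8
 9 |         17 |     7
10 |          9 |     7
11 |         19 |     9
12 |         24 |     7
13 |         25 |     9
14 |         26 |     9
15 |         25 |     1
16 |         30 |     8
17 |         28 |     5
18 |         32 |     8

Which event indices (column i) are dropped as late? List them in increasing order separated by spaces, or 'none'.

10

i=0 t=0 v=1: → [0,6); WM=−∞
i=1 t=4 v=4: → [3,9),[0,6); WM=4
i=2 t=5 v=3: → [3,9),[0,6); WM=4
i=3 t=3 v=4: → [3,9),[0,6); WM=5
i=4 t=7 v=1: → [6,12),[3,9); WM=5
i=5 t=10 v=3: → [9,15),[6,12); WM=10; [0,6) fires=3 [3,9) fires=3
i=6 t=11 v=9: → [9,15),[6,12); WM=10
i=7 t=11 v=9: → [9,15),[6,12); WM=11
i=8 t=16 v=8: → [15,21),[12,18); WM=11
i=9 t=17 v=7: → [15,21),[12,18); WM=17; [6,12) fires=3 [9,15) fires=2
i=10 t=9 v=7: DROP (t<17-4); WM=17
i=11 t=19 v=9: → [18,24),[15,21); WM=19; [12,18) fires=2
i=12 t=24 v=7: → [24,30),[21,27); WM=19
i=13 t=25 v=9: → [24,30),[21,27); WM=25; [15,21) fires=3 [18,24) fires=1
i=14 t=26 v=9: → [24,30),[21,27); WM=25
i=15 t=25 v=1: → [24,30),[21,27); WM=26
i=16 t=30 v=8: → [30,36),[27,33); WM=26
i=17 t=28 v=5: → [27,33),[24,30); WM=30; [21,27) fires=3 [24,30) fires=4
i=18 t=32 v=8: → [30,36),[27,33); WM=30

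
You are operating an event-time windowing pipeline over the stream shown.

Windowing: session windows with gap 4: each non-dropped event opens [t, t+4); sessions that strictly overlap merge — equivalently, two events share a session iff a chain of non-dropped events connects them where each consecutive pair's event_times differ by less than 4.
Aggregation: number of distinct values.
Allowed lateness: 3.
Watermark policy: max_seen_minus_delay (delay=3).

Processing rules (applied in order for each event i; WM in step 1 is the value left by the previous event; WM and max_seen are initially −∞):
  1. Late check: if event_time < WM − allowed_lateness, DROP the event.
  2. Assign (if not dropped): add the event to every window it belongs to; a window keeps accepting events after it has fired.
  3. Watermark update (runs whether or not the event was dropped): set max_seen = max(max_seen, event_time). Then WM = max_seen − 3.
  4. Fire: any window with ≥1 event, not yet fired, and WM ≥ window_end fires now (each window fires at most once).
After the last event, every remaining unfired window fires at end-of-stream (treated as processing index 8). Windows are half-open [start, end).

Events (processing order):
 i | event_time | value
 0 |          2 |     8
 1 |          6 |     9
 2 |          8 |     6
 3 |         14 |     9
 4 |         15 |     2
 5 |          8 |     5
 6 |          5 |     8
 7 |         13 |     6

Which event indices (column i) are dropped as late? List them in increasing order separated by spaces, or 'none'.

i=0 t=2 v=8: → [2,6); WM=-1
i=1 t=6 v=9: → [6,10); WM=3
i=2 t=8 v=6: → [6,12); WM=5
i=3 t=14 v=9: → [14,18); WM=11
i=4 t=15 v=2: → [14,19); WM=12
i=5 t=8 v=5: DROP (t<12-3); WM=12
i=6 t=5 v=8: DROP (t<12-3); WM=12
i=7 t=13 v=6: → [13,19); WM=12

5 6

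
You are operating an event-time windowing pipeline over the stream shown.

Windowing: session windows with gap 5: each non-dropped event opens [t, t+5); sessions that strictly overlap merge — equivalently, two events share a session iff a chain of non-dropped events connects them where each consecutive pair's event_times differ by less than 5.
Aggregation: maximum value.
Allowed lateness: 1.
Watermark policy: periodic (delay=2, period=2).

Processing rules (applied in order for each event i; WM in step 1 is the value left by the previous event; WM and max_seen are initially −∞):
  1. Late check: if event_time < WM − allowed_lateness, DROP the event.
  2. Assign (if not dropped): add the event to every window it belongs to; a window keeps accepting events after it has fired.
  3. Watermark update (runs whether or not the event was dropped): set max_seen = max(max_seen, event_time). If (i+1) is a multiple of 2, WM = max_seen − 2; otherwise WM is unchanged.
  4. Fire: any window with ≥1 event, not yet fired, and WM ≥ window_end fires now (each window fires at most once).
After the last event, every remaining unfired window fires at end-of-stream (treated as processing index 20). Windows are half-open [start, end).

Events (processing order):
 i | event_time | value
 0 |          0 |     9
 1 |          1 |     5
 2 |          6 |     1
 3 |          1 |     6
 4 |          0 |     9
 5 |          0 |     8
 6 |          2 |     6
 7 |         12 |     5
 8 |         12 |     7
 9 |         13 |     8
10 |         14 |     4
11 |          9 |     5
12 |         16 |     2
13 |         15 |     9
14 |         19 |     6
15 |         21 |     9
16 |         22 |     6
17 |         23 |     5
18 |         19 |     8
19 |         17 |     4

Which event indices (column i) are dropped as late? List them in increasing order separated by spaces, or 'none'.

i=0 t=0 v=9: → [0,5); WM=−∞
i=1 t=1 v=5: → [0,6); WM=-1
i=2 t=6 v=1: → [6,11); WM=-1
i=3 t=1 v=6: → [0,6); WM=4
i=4 t=0 v=9: DROP (t<4-1); WM=4
i=5 t=0 v=8: DROP (t<4-1); WM=4
i=6 t=2 v=6: DROP (t<4-1); WM=4
i=7 t=12 v=5: → [12,17); WM=10
i=8 t=12 v=7: → [12,17); WM=10
i=9 t=13 v=8: → [12,18); WM=11
i=10 t=14 v=4: → [12,19); WM=11
i=11 t=9 v=5: DROP (t<11-1); WM=12
i=12 t=16 v=2: → [12,21); WM=12
i=13 t=15 v=9: → [12,21); WM=14
i=14 t=19 v=6: → [12,24); WM=14
i=15 t=21 v=9: → [12,26); WM=19
i=16 t=22 v=6: → [12,27); WM=19
i=17 t=23 v=5: → [12,28); WM=21
i=18 t=19 v=8: DROP (t<21-1); WM=21
i=19 t=17 v=4: DROP (t<21-1); WM=21

4 5 6 11 18 19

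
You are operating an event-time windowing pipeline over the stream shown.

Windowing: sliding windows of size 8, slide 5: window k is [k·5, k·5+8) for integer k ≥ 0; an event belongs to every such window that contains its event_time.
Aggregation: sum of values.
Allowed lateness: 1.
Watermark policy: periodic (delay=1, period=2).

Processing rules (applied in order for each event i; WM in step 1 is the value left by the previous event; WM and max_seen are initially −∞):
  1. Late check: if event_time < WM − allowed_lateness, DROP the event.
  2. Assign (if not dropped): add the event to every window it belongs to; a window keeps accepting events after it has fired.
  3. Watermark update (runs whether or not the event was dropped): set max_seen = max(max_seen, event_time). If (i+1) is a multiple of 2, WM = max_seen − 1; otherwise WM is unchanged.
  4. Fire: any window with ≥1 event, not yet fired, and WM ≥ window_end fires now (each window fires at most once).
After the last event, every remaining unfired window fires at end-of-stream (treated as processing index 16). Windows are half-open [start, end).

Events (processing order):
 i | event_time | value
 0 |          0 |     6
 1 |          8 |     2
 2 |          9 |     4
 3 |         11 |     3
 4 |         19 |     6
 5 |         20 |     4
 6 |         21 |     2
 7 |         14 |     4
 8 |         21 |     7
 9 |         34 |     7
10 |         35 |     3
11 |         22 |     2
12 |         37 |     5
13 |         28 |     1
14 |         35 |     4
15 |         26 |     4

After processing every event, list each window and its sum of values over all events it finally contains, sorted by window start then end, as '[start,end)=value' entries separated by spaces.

i=0 t=0 v=6: → [0,8); WM=−∞
i=1 t=8 v=2: → [5,13); WM=7
i=2 t=9 v=4: → [5,13); WM=7
i=3 t=11 v=3: → [10,18),[5,13); WM=10; [0,8) fires=6
i=4 t=19 v=6: → [15,23); WM=10
i=5 t=20 v=4: → [20,28),[15,23); WM=19; [5,13) fires=9 [10,18) fires=3
i=6 t=21 v=2: → [20,28),[15,23); WM=19
i=7 t=14 v=4: DROP (t<19-1); WM=20
i=8 t=21 v=7: → [20,28),[15,23); WM=20
i=9 t=34 v=7: → [30,38); WM=33; [15,23) fires=19 [20,28) fires=13
i=10 t=35 v=3: → [35,43),[30,38); WM=33
i=11 t=22 v=2: DROP (t<33-1); WM=34
i=12 t=37 v=5: → [35,43),[30,38); WM=34
i=13 t=28 v=1: DROP (t<34-1); WM=36
i=14 t=35 v=4: → [35,43),[30,38); WM=36
i=15 t=26 v=4: DROP (t<36-1); WM=36

[0,8)=6 [5,13)=9 [10,18)=3 [15,23)=19 [20,28)=13 [30,38)=19 [35,43)=12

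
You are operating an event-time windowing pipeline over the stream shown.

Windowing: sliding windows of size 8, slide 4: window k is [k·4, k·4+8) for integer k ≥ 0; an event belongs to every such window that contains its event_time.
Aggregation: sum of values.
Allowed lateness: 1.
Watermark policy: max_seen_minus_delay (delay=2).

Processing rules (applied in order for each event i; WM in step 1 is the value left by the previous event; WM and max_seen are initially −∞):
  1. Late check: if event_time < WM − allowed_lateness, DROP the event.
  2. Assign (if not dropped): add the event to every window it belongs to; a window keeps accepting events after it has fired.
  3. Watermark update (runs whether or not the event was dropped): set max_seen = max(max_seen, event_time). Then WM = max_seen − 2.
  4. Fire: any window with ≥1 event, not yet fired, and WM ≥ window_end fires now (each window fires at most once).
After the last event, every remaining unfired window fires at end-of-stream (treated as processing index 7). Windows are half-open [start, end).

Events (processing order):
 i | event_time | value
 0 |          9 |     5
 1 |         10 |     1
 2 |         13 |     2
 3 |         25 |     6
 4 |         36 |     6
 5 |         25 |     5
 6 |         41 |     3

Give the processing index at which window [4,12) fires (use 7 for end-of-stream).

3

i=0 t=9 v=5: → [8,16),[4,12); WM=7
i=1 t=10 v=1: → [8,16),[4,12); WM=8
i=2 t=13 v=2: → [12,20),[8,16); WM=11
i=3 t=25 v=6: → [24,32),[20,28); WM=23; [4,12) fires=6 [8,16) fires=8 [12,20) fires=2
i=4 t=36 v=6: → [36,44),[32,40); WM=34; [20,28) fires=6 [24,32) fires=6
i=5 t=25 v=5: DROP (t<34-1); WM=34
i=6 t=41 v=3: → [40,48),[36,44); WM=39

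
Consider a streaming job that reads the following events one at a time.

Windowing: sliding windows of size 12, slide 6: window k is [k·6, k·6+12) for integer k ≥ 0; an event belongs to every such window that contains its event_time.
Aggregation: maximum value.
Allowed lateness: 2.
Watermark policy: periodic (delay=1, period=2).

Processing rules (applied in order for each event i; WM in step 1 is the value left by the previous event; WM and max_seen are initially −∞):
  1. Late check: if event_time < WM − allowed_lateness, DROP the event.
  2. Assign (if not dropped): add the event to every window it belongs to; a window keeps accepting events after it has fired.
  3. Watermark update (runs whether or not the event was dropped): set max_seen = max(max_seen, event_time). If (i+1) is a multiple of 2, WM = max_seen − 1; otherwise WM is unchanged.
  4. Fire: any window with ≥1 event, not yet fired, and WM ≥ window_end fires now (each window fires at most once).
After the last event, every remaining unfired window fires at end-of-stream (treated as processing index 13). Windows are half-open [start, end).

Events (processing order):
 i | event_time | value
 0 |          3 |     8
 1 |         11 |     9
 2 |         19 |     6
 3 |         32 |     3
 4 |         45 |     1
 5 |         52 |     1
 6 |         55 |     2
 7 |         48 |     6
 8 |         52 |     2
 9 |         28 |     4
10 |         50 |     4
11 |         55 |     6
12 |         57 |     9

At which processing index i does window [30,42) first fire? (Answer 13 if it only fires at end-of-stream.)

5

i=0 t=3 v=8: → [0,12); WM=−∞
i=1 t=11 v=9: → [6,18),[0,12); WM=10
i=2 t=19 v=6: → [18,30),[12,24); WM=10
i=3 t=32 v=3: → [30,42),[24,36); WM=31; [0,12) fires=9 [6,18) fires=9 [12,24) fires=6 [18,30) fires=6
i=4 t=45 v=1: → [42,54),[36,48); WM=31
i=5 t=52 v=1: → [48,60),[42,54); WM=51; [24,36) fires=3 [30,42) fires=3 [36,48) fires=1
i=6 t=55 v=2: → [54,66),[48,60); WM=51
i=7 t=48 v=6: DROP (t<51-2); WM=54; [42,54) fires=1
i=8 t=52 v=2: → [48,60),[42,54); WM=54
i=9 t=28 v=4: DROP (t<54-2); WM=54
i=10 t=50 v=4: DROP (t<54-2); WM=54
i=11 t=55 v=6: → [54,66),[48,60); WM=54
i=12 t=57 v=9: → [54,66),[48,60); WM=54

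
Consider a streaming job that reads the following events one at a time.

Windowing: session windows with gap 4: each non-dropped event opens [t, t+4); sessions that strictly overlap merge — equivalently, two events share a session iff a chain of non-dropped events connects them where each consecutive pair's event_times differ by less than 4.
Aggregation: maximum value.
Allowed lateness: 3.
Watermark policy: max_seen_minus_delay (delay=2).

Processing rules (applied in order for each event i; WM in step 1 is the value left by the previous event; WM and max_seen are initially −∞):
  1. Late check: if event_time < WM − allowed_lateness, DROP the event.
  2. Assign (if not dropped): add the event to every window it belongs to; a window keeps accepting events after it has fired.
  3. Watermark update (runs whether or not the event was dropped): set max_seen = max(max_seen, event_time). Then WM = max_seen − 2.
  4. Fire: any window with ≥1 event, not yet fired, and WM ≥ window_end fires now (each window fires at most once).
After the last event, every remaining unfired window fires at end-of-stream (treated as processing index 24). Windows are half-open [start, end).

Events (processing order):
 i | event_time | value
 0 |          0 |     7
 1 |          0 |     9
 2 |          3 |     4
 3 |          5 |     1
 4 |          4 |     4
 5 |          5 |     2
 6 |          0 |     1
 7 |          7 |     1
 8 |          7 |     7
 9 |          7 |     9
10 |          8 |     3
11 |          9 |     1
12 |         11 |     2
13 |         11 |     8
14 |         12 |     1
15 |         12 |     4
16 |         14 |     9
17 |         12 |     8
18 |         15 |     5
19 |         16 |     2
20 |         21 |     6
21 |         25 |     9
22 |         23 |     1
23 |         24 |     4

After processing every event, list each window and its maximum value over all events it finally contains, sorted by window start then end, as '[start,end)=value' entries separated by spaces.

i=0 t=0 v=7: → [0,4); WM=-2
i=1 t=0 v=9: → [0,4); WM=-2
i=2 t=3 v=4: → [0,7); WM=1
i=3 t=5 v=1: → [0,9); WM=3
i=4 t=4 v=4: → [0,9); WM=3
i=5 t=5 v=2: → [0,9); WM=3
i=6 t=0 v=1: → [0,9); WM=3
i=7 t=7 v=1: → [0,11); WM=5
i=8 t=7 v=7: → [0,11); WM=5
i=9 t=7 v=9: → [0,11); WM=5
i=10 t=8 v=3: → [0,12); WM=6
i=11 t=9 v=1: → [0,13); WM=7
i=12 t=11 v=2: → [0,15); WM=9
i=13 t=11 v=8: → [0,15); WM=9
i=14 t=12 v=1: → [0,16); WM=10
i=15 t=12 v=4: → [0,16); WM=10
i=16 t=14 v=9: → [0,18); WM=12
i=17 t=12 v=8: → [0,18); WM=12
i=18 t=15 v=5: → [0,19); WM=13
i=19 t=16 v=2: → [0,20); WM=14
i=20 t=21 v=6: → [21,25); WM=19
i=21 t=25 v=9: → [25,29); WM=23
i=22 t=23 v=1: → [21,29); WM=23
i=23 t=24 v=4: → [21,29); WM=23

[0,20)=9 [21,29)=9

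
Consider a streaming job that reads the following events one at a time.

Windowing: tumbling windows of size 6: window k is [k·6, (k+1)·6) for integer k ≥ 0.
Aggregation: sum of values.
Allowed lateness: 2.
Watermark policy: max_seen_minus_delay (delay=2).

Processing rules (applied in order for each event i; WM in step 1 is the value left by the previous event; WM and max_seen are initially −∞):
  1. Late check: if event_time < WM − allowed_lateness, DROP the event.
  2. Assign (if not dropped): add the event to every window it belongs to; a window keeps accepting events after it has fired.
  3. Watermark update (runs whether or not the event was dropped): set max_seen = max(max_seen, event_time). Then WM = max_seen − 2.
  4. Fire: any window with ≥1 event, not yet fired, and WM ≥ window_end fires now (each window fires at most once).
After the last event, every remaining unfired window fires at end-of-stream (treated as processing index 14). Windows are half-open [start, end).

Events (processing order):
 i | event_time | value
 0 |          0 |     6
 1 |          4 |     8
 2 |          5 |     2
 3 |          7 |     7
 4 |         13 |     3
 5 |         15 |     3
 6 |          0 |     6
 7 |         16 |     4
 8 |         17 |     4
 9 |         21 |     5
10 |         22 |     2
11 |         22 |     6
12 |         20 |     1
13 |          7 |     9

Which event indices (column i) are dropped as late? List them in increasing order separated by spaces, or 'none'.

i=0 t=0 v=6: → [0,6); WM=-2
i=1 t=4 v=8: → [0,6); WM=2
i=2 t=5 v=2: → [0,6); WM=3
i=3 t=7 v=7: → [6,12); WM=5
i=4 t=13 v=3: → [12,18); WM=11; [0,6) fires=16
i=5 t=15 v=3: → [12,18); WM=13; [6,12) fires=7
i=6 t=0 v=6: DROP (t<13-2); WM=13
i=7 t=16 v=4: → [12,18); WM=14
i=8 t=17 v=4: → [12,18); WM=15
i=9 t=21 v=5: → [18,24); WM=19; [12,18) fires=14
i=10 t=22 v=2: → [18,24); WM=20
i=11 t=22 v=6: → [18,24); WM=20
i=12 t=20 v=1: → [18,24); WM=20
i=13 t=7 v=9: DROP (t<20-2); WM=20

6 13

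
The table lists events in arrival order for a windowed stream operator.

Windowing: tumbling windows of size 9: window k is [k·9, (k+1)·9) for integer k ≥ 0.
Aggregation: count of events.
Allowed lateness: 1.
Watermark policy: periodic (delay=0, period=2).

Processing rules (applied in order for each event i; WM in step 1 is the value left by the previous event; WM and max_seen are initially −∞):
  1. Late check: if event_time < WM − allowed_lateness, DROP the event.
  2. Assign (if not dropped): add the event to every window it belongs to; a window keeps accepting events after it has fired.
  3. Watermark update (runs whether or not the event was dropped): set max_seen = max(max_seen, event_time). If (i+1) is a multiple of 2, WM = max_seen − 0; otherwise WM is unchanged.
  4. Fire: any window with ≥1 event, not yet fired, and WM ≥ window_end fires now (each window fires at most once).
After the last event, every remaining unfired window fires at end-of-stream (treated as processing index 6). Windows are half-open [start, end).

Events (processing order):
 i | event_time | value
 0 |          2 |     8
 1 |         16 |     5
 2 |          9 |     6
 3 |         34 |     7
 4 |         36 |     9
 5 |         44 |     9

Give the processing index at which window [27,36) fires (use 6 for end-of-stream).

i=0 t=2 v=8: → [0,9); WM=−∞
i=1 t=16 v=5: → [9,18); WM=16; [0,9) fires=1
i=2 t=9 v=6: DROP (t<16-1); WM=16
i=3 t=34 v=7: → [27,36); WM=34; [9,18) fires=1
i=4 t=36 v=9: → [36,45); WM=34
i=5 t=44 v=9: → [36,45); WM=44; [27,36) fires=1

5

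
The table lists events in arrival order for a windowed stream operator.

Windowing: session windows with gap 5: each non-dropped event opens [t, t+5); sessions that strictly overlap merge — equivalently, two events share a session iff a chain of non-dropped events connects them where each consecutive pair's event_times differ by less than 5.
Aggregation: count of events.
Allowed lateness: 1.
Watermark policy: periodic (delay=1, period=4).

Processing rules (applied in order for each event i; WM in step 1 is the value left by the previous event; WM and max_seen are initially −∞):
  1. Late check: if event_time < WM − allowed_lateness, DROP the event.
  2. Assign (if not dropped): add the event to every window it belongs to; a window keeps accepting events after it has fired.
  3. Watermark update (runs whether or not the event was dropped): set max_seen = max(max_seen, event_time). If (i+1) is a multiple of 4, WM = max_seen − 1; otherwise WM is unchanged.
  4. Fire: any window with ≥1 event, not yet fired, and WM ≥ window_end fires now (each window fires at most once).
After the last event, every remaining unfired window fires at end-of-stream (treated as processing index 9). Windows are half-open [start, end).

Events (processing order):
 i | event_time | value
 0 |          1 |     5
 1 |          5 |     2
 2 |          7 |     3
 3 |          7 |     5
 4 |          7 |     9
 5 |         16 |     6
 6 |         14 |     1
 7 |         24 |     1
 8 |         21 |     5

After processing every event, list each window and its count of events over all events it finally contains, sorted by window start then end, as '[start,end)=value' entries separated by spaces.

i=0 t=1 v=5: → [1,6); WM=−∞
i=1 t=5 v=2: → [1,10); WM=−∞
i=2 t=7 v=3: → [1,12); WM=−∞
i=3 t=7 v=5: → [1,12); WM=6
i=4 t=7 v=9: → [1,12); WM=6
i=5 t=16 v=6: → [16,21); WM=6
i=6 t=14 v=1: → [14,21); WM=6
i=7 t=24 v=1: → [24,29); WM=23
i=8 t=21 v=5: DROP (t<23-1); WM=23

[1,12)=5 [14,21)=2 [24,29)=1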